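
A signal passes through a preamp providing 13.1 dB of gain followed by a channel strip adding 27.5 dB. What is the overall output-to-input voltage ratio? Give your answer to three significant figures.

Net gain = 13.1 + 27.5 = 40.6 dB.
Voltage ratio = 10^(40.6/20) = 107.

107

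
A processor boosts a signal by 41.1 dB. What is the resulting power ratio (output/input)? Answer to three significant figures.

12900

Power ratio = 10^(dB/10).
10^(41.1/10) = 10^(4.110) = 12900.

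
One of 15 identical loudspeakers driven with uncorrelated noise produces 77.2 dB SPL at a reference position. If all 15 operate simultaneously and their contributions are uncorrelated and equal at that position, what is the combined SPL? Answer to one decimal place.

89.0 dB SPL

15 equal incoherent sources raise the level by 10·log₁₀(15) = 11.76 dB.
L_total = 77.2 + 11.76 = 89.0 dB SPL.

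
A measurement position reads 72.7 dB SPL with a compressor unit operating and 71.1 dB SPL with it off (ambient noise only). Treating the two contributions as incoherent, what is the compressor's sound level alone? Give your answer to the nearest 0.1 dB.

Subtract intensities: L_src = 10·log₁₀(10^(L_total/10) − 10^(L_bg/10)).
L_src = 10·log₁₀(10^(72.7/10) − 10^(71.1/10)) = 10·log₁₀(5738000) = 67.6 dB SPL.

67.6 dB SPL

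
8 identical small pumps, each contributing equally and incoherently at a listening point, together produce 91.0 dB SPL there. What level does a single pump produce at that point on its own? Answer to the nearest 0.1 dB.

8 equal incoherent sources add 10·log₁₀(8) = 9.03 dB over one source.
L_one = 91.0 − 9.03 = 82.0 dB SPL.

82.0 dB SPL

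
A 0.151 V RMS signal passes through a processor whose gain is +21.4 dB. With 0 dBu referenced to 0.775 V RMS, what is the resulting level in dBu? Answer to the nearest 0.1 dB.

+7.2 dBu

Input level: 20·log₁₀(0.151/0.775) = -14.21 dBu.
Output: -14.21 + 21.4 = +7.2 dBu.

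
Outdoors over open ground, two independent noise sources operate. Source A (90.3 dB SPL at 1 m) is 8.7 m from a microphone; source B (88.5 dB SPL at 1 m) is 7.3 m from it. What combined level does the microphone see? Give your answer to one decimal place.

At the listener: L_A = 90.3 − 20·log₁₀(8.7) = 71.51 dB; L_B = 88.5 − 20·log₁₀(7.3) = 71.23 dB.
Combined: 10·log₁₀(10^(71.51/10)+10^(71.23/10)) = 74.4 dB SPL.

74.4 dB SPL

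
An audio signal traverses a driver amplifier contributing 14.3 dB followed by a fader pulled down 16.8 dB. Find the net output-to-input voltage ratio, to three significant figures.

Net gain = 14.3 + (−16.8) = -2.5 dB.
Voltage ratio = 10^(-2.5/20) = 0.750.

0.750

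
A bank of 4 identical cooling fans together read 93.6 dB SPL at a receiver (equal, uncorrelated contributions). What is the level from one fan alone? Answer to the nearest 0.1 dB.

87.6 dB SPL

4 equal incoherent sources add 10·log₁₀(4) = 6.02 dB over one source.
L_one = 93.6 − 6.02 = 87.6 dB SPL.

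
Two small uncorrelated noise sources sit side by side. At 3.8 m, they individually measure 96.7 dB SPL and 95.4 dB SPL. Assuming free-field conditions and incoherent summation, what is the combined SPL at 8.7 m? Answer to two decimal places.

Combined at 3.8 m: 10·log₁₀(10^(96.7/10)+10^(95.4/10)) = 99.109 dB SPL.
Then apply −20·log₁₀(8.7/3.8) = -7.195 dB → 91.91 dB SPL.

91.91 dB SPL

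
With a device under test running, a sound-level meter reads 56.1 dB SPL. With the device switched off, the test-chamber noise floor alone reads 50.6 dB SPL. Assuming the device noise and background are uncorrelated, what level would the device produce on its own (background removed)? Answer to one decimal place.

54.7 dB SPL

Subtract intensities: L_src = 10·log₁₀(10^(L_total/10) − 10^(L_bg/10)).
L_src = 10·log₁₀(10^(56.1/10) − 10^(50.6/10)) = 10·log₁₀(292600) = 54.7 dB SPL.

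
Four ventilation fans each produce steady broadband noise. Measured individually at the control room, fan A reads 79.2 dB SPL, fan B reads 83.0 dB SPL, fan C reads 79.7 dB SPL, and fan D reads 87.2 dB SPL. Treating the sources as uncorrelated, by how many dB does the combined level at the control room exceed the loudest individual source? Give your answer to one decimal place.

2.3 dB

Incoherent sources sum as intensities:
L_total = 10·log₁₀(10^(79.2/10) + 10^(83.0/10) + 10^(79.7/10) + 10^(87.2/10)) = 89.55 dB SPL.
Excess over the loudest (87.2 dB): 89.55 − 87.2 = 2.3 dB.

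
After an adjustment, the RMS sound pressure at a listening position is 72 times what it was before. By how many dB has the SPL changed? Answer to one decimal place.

SPL change from a pressure ratio uses the 20·log₁₀ form:
20·log₁₀(72) = 37.1 dB.

37.1 dB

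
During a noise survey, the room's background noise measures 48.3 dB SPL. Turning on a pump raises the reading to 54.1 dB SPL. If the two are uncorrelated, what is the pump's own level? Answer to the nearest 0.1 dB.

Subtract intensities: L_src = 10·log₁₀(10^(L_total/10) − 10^(L_bg/10)).
L_src = 10·log₁₀(10^(54.1/10) − 10^(48.3/10)) = 10·log₁₀(189400) = 52.8 dB SPL.

52.8 dB SPL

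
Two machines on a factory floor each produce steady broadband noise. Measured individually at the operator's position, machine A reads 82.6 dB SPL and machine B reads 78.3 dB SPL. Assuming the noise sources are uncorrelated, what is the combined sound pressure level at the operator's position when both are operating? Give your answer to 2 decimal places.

83.97 dB SPL

Add the sources as powers (linear), then convert back to dB:
L_total = 10·log₁₀(10^(82.6/10) + 10^(78.3/10)) = 10·log₁₀(249600000) = 83.97 dB SPL.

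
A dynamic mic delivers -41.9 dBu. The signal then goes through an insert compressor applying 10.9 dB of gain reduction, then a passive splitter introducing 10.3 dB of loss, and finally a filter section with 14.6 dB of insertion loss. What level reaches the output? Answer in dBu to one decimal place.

-77.7 dBu

Gain stages sum in dB:
-41.9 − 10.9 − 10.3 − 14.6 = -77.7 dBu.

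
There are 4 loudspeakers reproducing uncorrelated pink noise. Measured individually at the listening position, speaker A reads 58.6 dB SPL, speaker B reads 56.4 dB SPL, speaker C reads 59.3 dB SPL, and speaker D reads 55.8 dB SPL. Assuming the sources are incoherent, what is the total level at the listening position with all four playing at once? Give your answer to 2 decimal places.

63.79 dB SPL

Incoherent sources sum as intensities:
L_total = 10·log₁₀(10^(58.6/10) + 10^(56.4/10) + 10^(59.3/10) + 10^(55.8/10)) = 10·log₁₀(2392000) = 63.79 dB SPL.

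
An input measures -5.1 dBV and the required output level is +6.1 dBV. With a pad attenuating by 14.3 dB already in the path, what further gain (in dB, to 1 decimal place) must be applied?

The required make-up gain is the shortfall in the dB sum.
G = +6.1 − (-5.1) + 14.3 = 25.5 dB.

25.5 dB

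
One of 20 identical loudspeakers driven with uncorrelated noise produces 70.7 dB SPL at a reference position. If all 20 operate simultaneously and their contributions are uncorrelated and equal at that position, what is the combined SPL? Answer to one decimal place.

83.7 dB SPL

20 equal incoherent sources raise the level by 10·log₁₀(20) = 13.01 dB.
L_total = 70.7 + 13.01 = 83.7 dB SPL.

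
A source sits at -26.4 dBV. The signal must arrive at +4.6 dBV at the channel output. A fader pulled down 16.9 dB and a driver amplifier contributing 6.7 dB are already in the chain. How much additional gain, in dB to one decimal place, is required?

41.2 dB

The required make-up gain is the shortfall in the dB sum.
G = +4.6 − (-26.4) + 16.9 − 6.7 = 41.2 dB.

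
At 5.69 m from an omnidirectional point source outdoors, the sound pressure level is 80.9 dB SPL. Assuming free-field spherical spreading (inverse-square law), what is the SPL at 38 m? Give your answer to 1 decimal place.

For a point source in a free field, ΔL = −20·log₁₀(d₂/d₁).
ΔL = −20·log₁₀(38/5.69) = -16.49 dB, so L₂ = 80.9 + (-16.49) = 64.4 dB SPL.

64.4 dB SPL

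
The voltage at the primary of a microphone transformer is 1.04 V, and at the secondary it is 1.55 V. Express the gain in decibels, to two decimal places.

3.47 dB

For a voltage ratio, dB = 20·log₁₀(V₂/V₁).
20·log₁₀(1.55/1.04) = 20·log₁₀(1.490) = 3.47 dB.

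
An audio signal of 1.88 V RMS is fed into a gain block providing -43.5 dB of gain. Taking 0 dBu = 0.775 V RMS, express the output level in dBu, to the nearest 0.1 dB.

-35.8 dBu

Input level: 20·log₁₀(1.88/0.775) = 7.70 dBu.
Output: 7.70 − 43.5 = -35.8 dBu.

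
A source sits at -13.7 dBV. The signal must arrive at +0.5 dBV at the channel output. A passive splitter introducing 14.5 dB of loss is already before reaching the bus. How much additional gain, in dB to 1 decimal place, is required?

The required make-up gain is the shortfall in the dB sum.
G = +0.5 − (-13.7) + 14.5 = 28.7 dB.

28.7 dB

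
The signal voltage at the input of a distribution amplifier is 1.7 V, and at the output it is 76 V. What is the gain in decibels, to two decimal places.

33.01 dB

For a voltage ratio, dB = 20·log₁₀(V₂/V₁).
20·log₁₀(76/1.7) = 20·log₁₀(44.71) = 33.01 dB.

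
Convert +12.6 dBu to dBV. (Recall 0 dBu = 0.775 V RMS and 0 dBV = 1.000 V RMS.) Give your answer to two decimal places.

+10.39 dBV

The offset between the scales is 20·log₁₀(0.775/1.000) = −2.214 dB.
So dBV = +12.6 − 2.214 = +10.39 dBV.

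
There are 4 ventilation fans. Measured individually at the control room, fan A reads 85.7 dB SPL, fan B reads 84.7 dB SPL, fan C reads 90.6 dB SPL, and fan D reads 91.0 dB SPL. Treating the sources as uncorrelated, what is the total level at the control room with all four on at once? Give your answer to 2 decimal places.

94.88 dB SPL

Incoherent sources sum as intensities:
L_total = 10·log₁₀(10^(85.7/10) + 10^(84.7/10) + 10^(90.6/10) + 10^(91.0/10)) = 10·log₁₀(3074000000) = 94.88 dB SPL.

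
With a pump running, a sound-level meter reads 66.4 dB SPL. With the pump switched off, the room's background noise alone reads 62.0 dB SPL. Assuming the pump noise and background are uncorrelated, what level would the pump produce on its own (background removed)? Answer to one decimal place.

Subtract intensities: L_src = 10·log₁₀(10^(L_total/10) − 10^(L_bg/10)).
L_src = 10·log₁₀(10^(66.4/10) − 10^(62.0/10)) = 10·log₁₀(2780000) = 64.4 dB SPL.

64.4 dB SPL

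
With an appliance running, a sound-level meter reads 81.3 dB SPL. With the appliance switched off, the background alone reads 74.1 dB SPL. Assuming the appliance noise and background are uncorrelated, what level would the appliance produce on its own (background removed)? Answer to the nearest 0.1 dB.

80.4 dB SPL

Subtract intensities: L_src = 10·log₁₀(10^(L_total/10) − 10^(L_bg/10)).
L_src = 10·log₁₀(10^(81.3/10) − 10^(74.1/10)) = 10·log₁₀(109200000) = 80.4 dB SPL.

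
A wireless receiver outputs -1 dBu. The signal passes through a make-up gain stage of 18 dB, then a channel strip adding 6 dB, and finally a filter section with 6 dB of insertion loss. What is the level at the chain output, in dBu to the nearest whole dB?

Cascaded gains and losses add directly in dB.
-1 + 18 + 6 − 6 = +17 dBu.

+17 dBu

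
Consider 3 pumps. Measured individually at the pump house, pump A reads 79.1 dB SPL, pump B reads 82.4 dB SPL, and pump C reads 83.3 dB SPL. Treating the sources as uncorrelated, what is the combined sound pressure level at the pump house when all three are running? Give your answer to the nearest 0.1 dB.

86.7 dB SPL

Uncorrelated sources add in intensity (power), not in dB.
L_total = 10·log₁₀(10^(79.1/10) + 10^(82.4/10) + 10^(83.3/10)) = 10·log₁₀(468900000) = 86.7 dB SPL.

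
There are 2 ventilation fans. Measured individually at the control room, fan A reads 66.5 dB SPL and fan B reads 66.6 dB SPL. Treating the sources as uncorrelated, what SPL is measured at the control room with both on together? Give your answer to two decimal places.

Add the sources as powers (linear), then convert back to dB:
L_total = 10·log₁₀(10^(66.5/10) + 10^(66.6/10)) = 10·log₁₀(9038000) = 69.56 dB SPL.

69.56 dB SPL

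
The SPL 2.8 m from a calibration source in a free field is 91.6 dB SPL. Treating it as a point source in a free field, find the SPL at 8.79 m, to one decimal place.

For a point source in a free field, ΔL = −20·log₁₀(d₂/d₁).
ΔL = −20·log₁₀(8.79/2.8) = -9.94 dB, so L₂ = 91.6 + (-9.94) = 81.7 dB SPL.

81.7 dB SPL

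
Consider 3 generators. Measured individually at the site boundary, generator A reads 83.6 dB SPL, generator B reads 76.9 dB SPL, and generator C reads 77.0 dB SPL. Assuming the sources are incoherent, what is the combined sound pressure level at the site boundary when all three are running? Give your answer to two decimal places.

85.16 dB SPL

Add the sources as powers (linear), then convert back to dB:
L_total = 10·log₁₀(10^(83.6/10) + 10^(76.9/10) + 10^(77.0/10)) = 10·log₁₀(328200000) = 85.16 dB SPL.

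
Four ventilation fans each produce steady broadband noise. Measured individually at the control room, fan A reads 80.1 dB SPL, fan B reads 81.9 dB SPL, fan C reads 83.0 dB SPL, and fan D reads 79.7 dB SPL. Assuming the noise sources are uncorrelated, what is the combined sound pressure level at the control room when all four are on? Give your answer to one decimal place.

Uncorrelated sources add in intensity (power), not in dB.
L_total = 10·log₁₀(10^(80.1/10) + 10^(81.9/10) + 10^(83.0/10) + 10^(79.7/10)) = 10·log₁₀(550100000) = 87.4 dB SPL.

87.4 dB SPL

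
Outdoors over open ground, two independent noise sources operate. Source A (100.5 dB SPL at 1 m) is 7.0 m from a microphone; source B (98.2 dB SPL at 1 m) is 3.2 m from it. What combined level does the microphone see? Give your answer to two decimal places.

At the listener: L_A = 100.5 − 20·log₁₀(7.0) = 83.598 dB; L_B = 98.2 − 20·log₁₀(3.2) = 88.097 dB.
Combined: 10·log₁₀(10^(83.598/10)+10^(88.097/10)) = 89.42 dB SPL.

89.42 dB SPL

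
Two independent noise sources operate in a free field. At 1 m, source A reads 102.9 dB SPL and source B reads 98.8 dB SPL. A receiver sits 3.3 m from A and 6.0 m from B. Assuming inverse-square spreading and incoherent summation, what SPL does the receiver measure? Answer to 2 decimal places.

At the listener: L_A = 102.9 − 20·log₁₀(3.3) = 92.530 dB; L_B = 98.8 − 20·log₁₀(6.0) = 83.237 dB.
Combined: 10·log₁₀(10^(92.530/10)+10^(83.237/10)) = 93.01 dB SPL.

93.01 dB SPL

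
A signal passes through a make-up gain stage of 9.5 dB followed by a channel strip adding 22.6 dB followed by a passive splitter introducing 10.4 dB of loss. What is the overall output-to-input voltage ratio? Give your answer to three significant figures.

Net gain = 9.5 + 22.6 + (−10.4) = 21.7 dB.
Voltage ratio = 10^(21.7/20) = 12.2.

12.2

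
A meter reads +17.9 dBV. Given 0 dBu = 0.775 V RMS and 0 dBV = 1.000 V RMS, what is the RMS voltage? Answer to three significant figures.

7.85 V

V = 1.000 V × 10^(+17.9/20).
= 1.000 × 7.852 = 7.85 V.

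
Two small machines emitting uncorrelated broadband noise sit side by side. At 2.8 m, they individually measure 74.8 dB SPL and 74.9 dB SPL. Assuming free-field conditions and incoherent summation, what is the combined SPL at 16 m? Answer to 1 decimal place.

Combined at 2.8 m: 10·log₁₀(10^(74.8/10)+10^(74.9/10)) = 77.86 dB SPL.
Then apply −20·log₁₀(16/2.8) = -15.14 dB → 62.7 dB SPL.

62.7 dB SPL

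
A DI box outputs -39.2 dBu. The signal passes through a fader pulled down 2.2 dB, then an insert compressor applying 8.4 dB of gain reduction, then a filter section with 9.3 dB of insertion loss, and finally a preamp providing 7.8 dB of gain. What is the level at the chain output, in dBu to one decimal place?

Gain stages sum in dB:
-39.2 − 2.2 − 8.4 − 9.3 + 7.8 = -51.3 dBu.

-51.3 dBu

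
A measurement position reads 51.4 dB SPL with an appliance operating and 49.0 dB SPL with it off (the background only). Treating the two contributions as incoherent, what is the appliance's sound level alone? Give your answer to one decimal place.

47.7 dB SPL

Background correction is a power subtraction:
L_src = 10·log₁₀(10^(51.4/10) − 10^(49.0/10)) = 10·log₁₀(58610) = 47.7 dB SPL.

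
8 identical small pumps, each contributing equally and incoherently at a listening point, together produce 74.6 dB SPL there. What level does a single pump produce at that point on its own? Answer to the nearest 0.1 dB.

65.6 dB SPL

8 equal incoherent sources add 10·log₁₀(8) = 9.03 dB over one source.
L_one = 74.6 − 9.03 = 65.6 dB SPL.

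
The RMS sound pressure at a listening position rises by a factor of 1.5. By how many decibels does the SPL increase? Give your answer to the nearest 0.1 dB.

3.5 dB

SPL change from a pressure ratio uses the 20·log₁₀ form:
20·log₁₀(1.5) = 3.5 dB.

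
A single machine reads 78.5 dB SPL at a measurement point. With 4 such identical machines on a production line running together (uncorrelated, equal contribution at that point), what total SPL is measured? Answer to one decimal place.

4 equal incoherent sources raise the level by 10·log₁₀(4) = 6.02 dB.
L_total = 78.5 + 6.02 = 84.5 dB SPL.

84.5 dB SPL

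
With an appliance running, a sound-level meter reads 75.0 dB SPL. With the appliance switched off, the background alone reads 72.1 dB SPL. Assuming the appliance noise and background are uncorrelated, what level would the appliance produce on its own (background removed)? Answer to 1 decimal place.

Remove the background by subtracting linear intensities:
L_src = 10·log₁₀(10^(75.0/10) − 10^(72.1/10)) = 10·log₁₀(15400000) = 71.9 dB SPL.

71.9 dB SPL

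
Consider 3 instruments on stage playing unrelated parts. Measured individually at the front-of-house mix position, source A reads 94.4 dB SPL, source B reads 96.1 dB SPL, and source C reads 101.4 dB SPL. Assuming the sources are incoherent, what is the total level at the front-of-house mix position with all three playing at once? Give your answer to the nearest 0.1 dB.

103.1 dB SPL

Uncorrelated sources add in intensity (power), not in dB.
L_total = 10·log₁₀(10^(94.4/10) + 10^(96.1/10) + 10^(101.4/10)) = 10·log₁₀(20632000000) = 103.1 dB SPL.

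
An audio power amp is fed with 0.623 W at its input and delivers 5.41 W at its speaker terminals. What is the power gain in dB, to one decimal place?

9.4 dB

For a power ratio, dB = 10·log₁₀(P₂/P₁).
10·log₁₀(5.41/0.623) = 10·log₁₀(8.684) = 9.4 dB.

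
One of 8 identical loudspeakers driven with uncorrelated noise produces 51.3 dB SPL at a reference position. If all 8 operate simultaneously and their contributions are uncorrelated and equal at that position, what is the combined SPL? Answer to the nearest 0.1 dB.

60.3 dB SPL

8 equal incoherent sources raise the level by 10·log₁₀(8) = 9.03 dB.
L_total = 51.3 + 9.03 = 60.3 dB SPL.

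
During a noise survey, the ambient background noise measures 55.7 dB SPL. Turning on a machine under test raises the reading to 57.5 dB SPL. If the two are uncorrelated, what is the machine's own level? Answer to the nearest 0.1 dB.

Remove the background by subtracting linear intensities:
L_src = 10·log₁₀(10^(57.5/10) − 10^(55.7/10)) = 10·log₁₀(190800) = 52.8 dB SPL.

52.8 dB SPL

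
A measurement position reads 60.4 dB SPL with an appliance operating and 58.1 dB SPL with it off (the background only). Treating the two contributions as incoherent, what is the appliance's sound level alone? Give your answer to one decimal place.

56.5 dB SPL

Background correction is a power subtraction:
L_src = 10·log₁₀(10^(60.4/10) − 10^(58.1/10)) = 10·log₁₀(450800) = 56.5 dB SPL.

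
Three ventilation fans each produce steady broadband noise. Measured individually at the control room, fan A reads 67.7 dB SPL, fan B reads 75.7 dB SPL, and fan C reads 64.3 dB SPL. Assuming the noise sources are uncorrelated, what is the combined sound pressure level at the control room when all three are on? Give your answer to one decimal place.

Add the sources as powers (linear), then convert back to dB:
L_total = 10·log₁₀(10^(67.7/10) + 10^(75.7/10) + 10^(64.3/10)) = 10·log₁₀(45730000) = 76.6 dB SPL.

76.6 dB SPL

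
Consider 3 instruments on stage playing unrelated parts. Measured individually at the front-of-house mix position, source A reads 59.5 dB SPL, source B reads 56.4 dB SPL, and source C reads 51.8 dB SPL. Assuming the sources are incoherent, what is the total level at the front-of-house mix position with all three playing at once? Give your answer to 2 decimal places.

61.70 dB SPL

Add the sources as powers (linear), then convert back to dB:
L_total = 10·log₁₀(10^(59.5/10) + 10^(56.4/10) + 10^(51.8/10)) = 10·log₁₀(1479000) = 61.70 dB SPL.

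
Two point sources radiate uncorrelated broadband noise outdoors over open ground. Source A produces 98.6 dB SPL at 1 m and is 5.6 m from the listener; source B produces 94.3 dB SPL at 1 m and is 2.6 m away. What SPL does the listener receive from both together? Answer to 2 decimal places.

At the listener: L_A = 98.6 − 20·log₁₀(5.6) = 83.636 dB; L_B = 94.3 − 20·log₁₀(2.6) = 86.001 dB.
Combined: 10·log₁₀(10^(83.636/10)+10^(86.001/10)) = 87.99 dB SPL.

87.99 dB SPL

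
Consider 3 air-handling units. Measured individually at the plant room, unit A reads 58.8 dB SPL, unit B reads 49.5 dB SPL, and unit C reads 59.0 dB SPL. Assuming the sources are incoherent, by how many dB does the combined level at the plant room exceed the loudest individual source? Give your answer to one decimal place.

3.2 dB

Add the sources as powers (linear), then convert back to dB:
L_total = 10·log₁₀(10^(58.8/10) + 10^(49.5/10) + 10^(59.0/10)) = 62.15 dB SPL.
Excess over the loudest (59.0 dB): 62.15 − 59.0 = 3.2 dB.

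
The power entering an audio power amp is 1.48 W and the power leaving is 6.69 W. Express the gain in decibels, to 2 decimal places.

6.55 dB

For a power ratio, dB = 10·log₁₀(P₂/P₁).
10·log₁₀(6.69/1.48) = 10·log₁₀(4.520) = 6.55 dB.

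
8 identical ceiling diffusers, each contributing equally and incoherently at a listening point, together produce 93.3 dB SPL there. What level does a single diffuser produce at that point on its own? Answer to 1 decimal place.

8 equal incoherent sources add 10·log₁₀(8) = 9.03 dB over one source.
L_one = 93.3 − 9.03 = 84.3 dB SPL.

84.3 dB SPL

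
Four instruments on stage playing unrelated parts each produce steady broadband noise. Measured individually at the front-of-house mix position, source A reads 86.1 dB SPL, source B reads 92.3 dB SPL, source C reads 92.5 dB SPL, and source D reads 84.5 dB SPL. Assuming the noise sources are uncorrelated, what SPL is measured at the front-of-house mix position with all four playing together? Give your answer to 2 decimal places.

Incoherent sources sum as intensities:
L_total = 10·log₁₀(10^(86.1/10) + 10^(92.3/10) + 10^(92.5/10) + 10^(84.5/10)) = 10·log₁₀(4166000000) = 96.20 dB SPL.

96.20 dB SPL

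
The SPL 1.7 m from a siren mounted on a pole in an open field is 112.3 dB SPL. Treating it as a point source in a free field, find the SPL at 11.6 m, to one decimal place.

For a point source in a free field, ΔL = −20·log₁₀(d₂/d₁).
ΔL = −20·log₁₀(11.6/1.7) = -16.68 dB, so L₂ = 112.3 + (-16.68) = 95.6 dB SPL.

95.6 dB SPL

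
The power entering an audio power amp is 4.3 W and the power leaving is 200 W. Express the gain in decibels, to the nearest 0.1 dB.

Power ratio → dB uses the 10·log₁₀ form:
10·log₁₀(200/4.3) = 10·log₁₀(46.51) = 16.7 dB.

16.7 dB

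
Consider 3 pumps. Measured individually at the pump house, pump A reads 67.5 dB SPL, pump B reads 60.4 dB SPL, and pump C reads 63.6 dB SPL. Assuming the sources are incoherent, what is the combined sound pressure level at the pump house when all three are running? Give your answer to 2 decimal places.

69.55 dB SPL

Incoherent sources sum as intensities:
L_total = 10·log₁₀(10^(67.5/10) + 10^(60.4/10) + 10^(63.6/10)) = 10·log₁₀(9011000) = 69.55 dB SPL.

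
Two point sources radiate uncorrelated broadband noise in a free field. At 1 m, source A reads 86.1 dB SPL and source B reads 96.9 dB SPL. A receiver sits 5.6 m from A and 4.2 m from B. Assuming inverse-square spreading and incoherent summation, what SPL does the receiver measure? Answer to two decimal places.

84.63 dB SPL

At the listener: L_A = 86.1 − 20·log₁₀(5.6) = 71.136 dB; L_B = 96.9 − 20·log₁₀(4.2) = 84.435 dB.
Combined: 10·log₁₀(10^(71.136/10)+10^(84.435/10)) = 84.63 dB SPL.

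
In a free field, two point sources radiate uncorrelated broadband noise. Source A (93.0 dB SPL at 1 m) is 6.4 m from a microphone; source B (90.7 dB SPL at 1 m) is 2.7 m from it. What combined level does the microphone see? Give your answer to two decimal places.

At the listener: L_A = 93.0 − 20·log₁₀(6.4) = 76.876 dB; L_B = 90.7 − 20·log₁₀(2.7) = 82.073 dB.
Combined: 10·log₁₀(10^(76.876/10)+10^(82.073/10)) = 83.22 dB SPL.

83.22 dB SPL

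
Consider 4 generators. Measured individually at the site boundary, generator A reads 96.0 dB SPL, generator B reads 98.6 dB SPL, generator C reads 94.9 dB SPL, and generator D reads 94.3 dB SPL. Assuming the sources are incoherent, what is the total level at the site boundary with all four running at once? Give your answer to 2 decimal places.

102.31 dB SPL

Incoherent sources sum as intensities:
L_total = 10·log₁₀(10^(96.0/10) + 10^(98.6/10) + 10^(94.9/10) + 10^(94.3/10)) = 10·log₁₀(17007000000) = 102.31 dB SPL.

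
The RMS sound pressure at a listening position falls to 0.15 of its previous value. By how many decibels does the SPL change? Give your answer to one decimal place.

-16.5 dB

Sound pressure is an amplitude quantity: ΔL = 20·log₁₀(p₂/p₁).
20·log₁₀(0.15) = -16.5 dB.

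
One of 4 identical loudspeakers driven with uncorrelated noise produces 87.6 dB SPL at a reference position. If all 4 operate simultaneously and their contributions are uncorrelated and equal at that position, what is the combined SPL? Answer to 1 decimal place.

4 equal incoherent sources raise the level by 10·log₁₀(4) = 6.02 dB.
L_total = 87.6 + 6.02 = 93.6 dB SPL.

93.6 dB SPL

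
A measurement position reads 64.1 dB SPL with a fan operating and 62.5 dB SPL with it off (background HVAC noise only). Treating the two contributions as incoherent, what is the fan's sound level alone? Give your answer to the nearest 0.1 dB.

Remove the background by subtracting linear intensities:
L_src = 10·log₁₀(10^(64.1/10) − 10^(62.5/10)) = 10·log₁₀(792100) = 59.0 dB SPL.

59.0 dB SPL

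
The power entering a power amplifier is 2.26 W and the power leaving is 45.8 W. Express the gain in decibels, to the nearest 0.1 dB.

Power ratio → dB uses the 10·log₁₀ form:
10·log₁₀(45.8/2.26) = 10·log₁₀(20.27) = 13.1 dB.

13.1 dB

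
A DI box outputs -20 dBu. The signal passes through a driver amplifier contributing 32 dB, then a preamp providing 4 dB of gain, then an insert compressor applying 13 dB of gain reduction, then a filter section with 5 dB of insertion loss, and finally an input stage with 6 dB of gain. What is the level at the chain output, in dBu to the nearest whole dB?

+4 dBu

In dB, series stages simply add:
-20 + 32 + 4 − 13 − 5 + 6 = +4 dBu.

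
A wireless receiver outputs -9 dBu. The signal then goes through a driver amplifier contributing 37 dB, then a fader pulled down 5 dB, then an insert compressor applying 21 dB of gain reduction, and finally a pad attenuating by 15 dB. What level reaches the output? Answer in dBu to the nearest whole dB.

In dB, series stages simply add:
-9 + 37 − 5 − 21 − 15 = -13 dBu.

-13 dBu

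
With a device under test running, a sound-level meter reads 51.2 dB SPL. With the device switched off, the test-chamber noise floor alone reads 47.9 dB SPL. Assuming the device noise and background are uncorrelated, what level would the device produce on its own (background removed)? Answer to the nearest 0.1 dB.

Background correction is a power subtraction:
L_src = 10·log₁₀(10^(51.2/10) − 10^(47.9/10)) = 10·log₁₀(70170) = 48.5 dB SPL.

48.5 dB SPL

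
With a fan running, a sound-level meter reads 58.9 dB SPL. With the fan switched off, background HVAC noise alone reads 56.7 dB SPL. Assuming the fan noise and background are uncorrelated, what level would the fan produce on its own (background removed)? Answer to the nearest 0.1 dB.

Remove the background by subtracting linear intensities:
L_src = 10·log₁₀(10^(58.9/10) − 10^(56.7/10)) = 10·log₁₀(308500) = 54.9 dB SPL.

54.9 dB SPL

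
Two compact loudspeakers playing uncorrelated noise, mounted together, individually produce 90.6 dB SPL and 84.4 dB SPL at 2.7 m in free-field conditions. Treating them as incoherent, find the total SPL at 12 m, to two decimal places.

Combined at 2.7 m: 10·log₁₀(10^(90.6/10)+10^(84.4/10)) = 91.534 dB SPL.
Then apply −20·log₁₀(12/2.7) = -12.956 dB → 78.58 dB SPL.

78.58 dB SPL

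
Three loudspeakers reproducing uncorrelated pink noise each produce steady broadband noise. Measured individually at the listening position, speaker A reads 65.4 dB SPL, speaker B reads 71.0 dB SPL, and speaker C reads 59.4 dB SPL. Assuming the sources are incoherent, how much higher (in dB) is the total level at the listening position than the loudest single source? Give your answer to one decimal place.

1.3 dB

Incoherent sources sum as intensities:
L_total = 10·log₁₀(10^(65.4/10) + 10^(71.0/10) + 10^(59.4/10)) = 72.29 dB SPL.
Excess over the loudest (71.0 dB): 72.29 − 71.0 = 1.3 dB.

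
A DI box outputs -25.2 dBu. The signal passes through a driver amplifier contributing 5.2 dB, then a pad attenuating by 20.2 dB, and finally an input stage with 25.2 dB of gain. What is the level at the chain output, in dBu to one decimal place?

Cascaded gains and losses add directly in dB.
-25.2 + 5.2 − 20.2 + 25.2 = -15.0 dBu.

-15.0 dBu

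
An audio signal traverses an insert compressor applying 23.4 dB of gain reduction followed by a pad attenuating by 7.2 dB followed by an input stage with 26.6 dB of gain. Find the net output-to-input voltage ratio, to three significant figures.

Net gain = (−23.4) + (−7.2) + 26.6 = -4.0 dB.
Voltage ratio = 10^(-4.0/20) = 0.631.

0.631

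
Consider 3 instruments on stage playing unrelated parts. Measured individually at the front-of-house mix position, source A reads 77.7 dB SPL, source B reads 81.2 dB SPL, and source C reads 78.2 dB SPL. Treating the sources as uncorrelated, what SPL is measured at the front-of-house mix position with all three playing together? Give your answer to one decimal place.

Add the sources as powers (linear), then convert back to dB:
L_total = 10·log₁₀(10^(77.7/10) + 10^(81.2/10) + 10^(78.2/10)) = 10·log₁₀(256800000) = 84.1 dB SPL.

84.1 dB SPL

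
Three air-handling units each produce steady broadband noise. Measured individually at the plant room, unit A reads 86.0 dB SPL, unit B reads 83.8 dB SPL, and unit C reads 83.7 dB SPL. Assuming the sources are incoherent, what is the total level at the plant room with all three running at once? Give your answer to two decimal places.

Uncorrelated sources add in intensity (power), not in dB.
L_total = 10·log₁₀(10^(86.0/10) + 10^(83.8/10) + 10^(83.7/10)) = 10·log₁₀(872400000) = 89.41 dB SPL.

89.41 dB SPL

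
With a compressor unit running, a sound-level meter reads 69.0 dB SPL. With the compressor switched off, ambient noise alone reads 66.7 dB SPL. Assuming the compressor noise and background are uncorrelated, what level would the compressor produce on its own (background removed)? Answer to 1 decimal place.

65.1 dB SPL

Remove the background by subtracting linear intensities:
L_src = 10·log₁₀(10^(69.0/10) − 10^(66.7/10)) = 10·log₁₀(3266000) = 65.1 dB SPL.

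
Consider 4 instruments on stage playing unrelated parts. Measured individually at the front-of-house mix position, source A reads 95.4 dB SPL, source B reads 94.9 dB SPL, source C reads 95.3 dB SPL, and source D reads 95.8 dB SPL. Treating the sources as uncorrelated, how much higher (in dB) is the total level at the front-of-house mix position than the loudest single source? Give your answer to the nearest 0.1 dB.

Add the sources as powers (linear), then convert back to dB:
L_total = 10·log₁₀(10^(95.4/10) + 10^(94.9/10) + 10^(95.3/10) + 10^(95.8/10)) = 101.38 dB SPL.
Excess over the loudest (95.8 dB): 101.38 − 95.8 = 5.6 dB.

5.6 dB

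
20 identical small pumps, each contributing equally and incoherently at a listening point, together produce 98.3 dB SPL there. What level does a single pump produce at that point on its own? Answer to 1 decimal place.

20 equal incoherent sources add 10·log₁₀(20) = 13.01 dB over one source.
L_one = 98.3 − 13.01 = 85.3 dB SPL.

85.3 dB SPL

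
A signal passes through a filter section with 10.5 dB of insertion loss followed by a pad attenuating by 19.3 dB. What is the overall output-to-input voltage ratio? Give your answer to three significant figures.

0.0324

Net gain = (−10.5) + (−19.3) = -29.8 dB.
Voltage ratio = 10^(-29.8/20) = 0.0324.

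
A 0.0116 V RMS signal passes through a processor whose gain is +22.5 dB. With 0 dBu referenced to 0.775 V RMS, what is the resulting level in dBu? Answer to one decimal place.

-14.0 dBu

Input level: 20·log₁₀(0.0116/0.775) = -36.50 dBu.
Output: -36.50 + 22.5 = -14.0 dBu.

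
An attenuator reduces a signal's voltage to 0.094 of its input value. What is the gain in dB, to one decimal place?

For a voltage ratio, dB = 20·log₁₀(V₂/V₁).
20·log₁₀(0.094) = -20.5 dB.

-20.5 dB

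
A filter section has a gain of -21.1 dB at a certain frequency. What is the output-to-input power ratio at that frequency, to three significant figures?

Power ratio = 10^(dB/10).
10^(-21.1/10) = 10^(-2.110) = 0.00776.

0.00776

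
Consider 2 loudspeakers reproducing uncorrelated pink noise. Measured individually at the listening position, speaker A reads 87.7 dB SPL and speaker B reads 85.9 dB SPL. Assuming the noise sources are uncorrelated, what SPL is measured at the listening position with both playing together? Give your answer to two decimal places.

Incoherent sources sum as intensities:
L_total = 10·log₁₀(10^(87.7/10) + 10^(85.9/10)) = 10·log₁₀(977900000) = 89.90 dB SPL.

89.90 dB SPL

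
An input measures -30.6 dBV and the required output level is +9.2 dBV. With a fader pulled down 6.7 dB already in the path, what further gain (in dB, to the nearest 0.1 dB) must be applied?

46.5 dB

The required make-up gain is the shortfall in the dB sum.
G = +9.2 − (-30.6) + 6.7 = 46.5 dB.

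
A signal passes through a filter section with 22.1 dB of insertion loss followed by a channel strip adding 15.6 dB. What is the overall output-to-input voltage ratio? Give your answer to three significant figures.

0.473

Net gain = (−22.1) + 15.6 = -6.5 dB.
Voltage ratio = 10^(-6.5/20) = 0.473.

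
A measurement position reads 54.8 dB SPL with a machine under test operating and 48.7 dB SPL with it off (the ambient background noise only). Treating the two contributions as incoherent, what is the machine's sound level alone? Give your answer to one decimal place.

Background correction is a power subtraction:
L_src = 10·log₁₀(10^(54.8/10) − 10^(48.7/10)) = 10·log₁₀(227900) = 53.6 dB SPL.

53.6 dB SPL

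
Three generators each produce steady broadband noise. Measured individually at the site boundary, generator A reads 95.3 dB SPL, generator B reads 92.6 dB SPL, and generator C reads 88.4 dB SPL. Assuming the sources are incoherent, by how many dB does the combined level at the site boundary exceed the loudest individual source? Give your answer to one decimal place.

2.4 dB

Add the sources as powers (linear), then convert back to dB:
L_total = 10·log₁₀(10^(95.3/10) + 10^(92.6/10) + 10^(88.4/10)) = 97.71 dB SPL.
Excess over the loudest (95.3 dB): 97.71 − 95.3 = 2.4 dB.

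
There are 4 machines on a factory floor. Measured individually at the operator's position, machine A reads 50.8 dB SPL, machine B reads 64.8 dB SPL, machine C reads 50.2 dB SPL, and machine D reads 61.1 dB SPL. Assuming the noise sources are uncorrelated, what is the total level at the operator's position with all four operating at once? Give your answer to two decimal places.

Incoherent sources sum as intensities:
L_total = 10·log₁₀(10^(50.8/10) + 10^(64.8/10) + 10^(50.2/10) + 10^(61.1/10)) = 10·log₁₀(4533000) = 66.56 dB SPL.

66.56 dB SPL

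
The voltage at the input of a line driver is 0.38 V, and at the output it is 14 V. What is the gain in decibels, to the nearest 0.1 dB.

31.3 dB

Voltage is an amplitude quantity, so gain = 20·log₁₀(V_out/V_in).
20·log₁₀(14/0.38) = 20·log₁₀(36.84) = 31.3 dB.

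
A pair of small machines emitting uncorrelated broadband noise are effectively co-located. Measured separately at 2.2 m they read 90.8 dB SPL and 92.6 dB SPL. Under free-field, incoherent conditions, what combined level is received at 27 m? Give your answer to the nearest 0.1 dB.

Combined at 2.2 m: 10·log₁₀(10^(90.8/10)+10^(92.6/10)) = 94.80 dB SPL.
Then apply −20·log₁₀(27/2.2) = -21.78 dB → 73.0 dB SPL.

73.0 dB SPL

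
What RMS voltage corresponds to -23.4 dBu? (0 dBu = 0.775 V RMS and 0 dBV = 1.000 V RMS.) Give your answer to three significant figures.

0.0524 V

V = 0.775 V × 10^(-23.4/20).
= 0.775 × 0.06761 = 0.0524 V.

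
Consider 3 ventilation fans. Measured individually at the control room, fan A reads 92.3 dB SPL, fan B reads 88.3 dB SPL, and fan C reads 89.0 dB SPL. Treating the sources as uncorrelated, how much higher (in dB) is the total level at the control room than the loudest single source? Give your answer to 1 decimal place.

2.7 dB

Uncorrelated sources add in intensity (power), not in dB.
L_total = 10·log₁₀(10^(92.3/10) + 10^(88.3/10) + 10^(89.0/10)) = 95.01 dB SPL.
Excess over the loudest (92.3 dB): 95.01 − 92.3 = 2.7 dB.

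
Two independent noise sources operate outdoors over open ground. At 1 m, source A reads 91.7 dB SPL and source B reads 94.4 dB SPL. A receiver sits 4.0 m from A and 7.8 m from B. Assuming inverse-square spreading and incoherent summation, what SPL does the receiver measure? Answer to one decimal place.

81.4 dB SPL

At the listener: L_A = 91.7 − 20·log₁₀(4.0) = 79.66 dB; L_B = 94.4 − 20·log₁₀(7.8) = 76.56 dB.
Combined: 10·log₁₀(10^(79.66/10)+10^(76.56/10)) = 81.4 dB SPL.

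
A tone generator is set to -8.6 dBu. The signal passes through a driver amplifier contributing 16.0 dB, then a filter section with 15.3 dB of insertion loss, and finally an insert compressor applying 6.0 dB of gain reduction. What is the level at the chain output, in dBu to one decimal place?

-13.9 dBu

Cascaded gains and losses add directly in dB.
-8.6 + 16.0 − 15.3 − 6.0 = -13.9 dBu.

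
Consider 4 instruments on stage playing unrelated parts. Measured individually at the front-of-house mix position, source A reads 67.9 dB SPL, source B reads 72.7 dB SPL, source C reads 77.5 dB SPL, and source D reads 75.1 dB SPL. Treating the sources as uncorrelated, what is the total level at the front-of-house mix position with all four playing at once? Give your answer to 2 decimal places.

Uncorrelated sources add in intensity (power), not in dB.
L_total = 10·log₁₀(10^(67.9/10) + 10^(72.7/10) + 10^(77.5/10) + 10^(75.1/10)) = 10·log₁₀(113400000) = 80.55 dB SPL.

80.55 dB SPL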